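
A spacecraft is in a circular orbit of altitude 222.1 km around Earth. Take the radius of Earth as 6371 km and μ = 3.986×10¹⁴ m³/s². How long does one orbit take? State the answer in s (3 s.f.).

r = 6371 + 222.1 = 6593.1 km = 6.5931×10⁶ m.
Kepler's third law: T = 2π√(r³/μ) = 2π√((6.593×10⁶)³ / 3.986×10¹⁴).
r³/μ = 7.190×10⁵ s², so T = 2π × 8.479×10² = 5.328×10³ s.

T ≈ 5330 s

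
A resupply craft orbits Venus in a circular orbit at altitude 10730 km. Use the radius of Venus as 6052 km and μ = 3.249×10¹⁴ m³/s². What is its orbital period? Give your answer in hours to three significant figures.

T ≈ 6.66 hours

r = 6052 + 10730 = 16782 km = 1.6782×10⁷ m.
Kepler's third law: T = 2π√(r³/μ) = 2π√((1.678×10⁷)³ / 3.249×10¹⁴).
r³/μ = 1.455×10⁷ s², so T = 2π × 3.814×10³ = 2.396×10⁴ s.
Converting: 2.396×10⁴ s ÷ 3600 = 6.657 hours.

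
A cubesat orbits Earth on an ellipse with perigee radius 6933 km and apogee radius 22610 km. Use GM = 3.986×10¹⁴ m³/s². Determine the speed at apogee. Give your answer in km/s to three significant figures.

v ≈ 2.88 km/s

Semi-major axis a = (r_p + r_a)/2 = 14772 km = 1.477×10⁷ m.
Vis-viva: v² = μ(2/r − 1/a) = 3.986×10¹⁴ × (8.846×10⁻⁸ − 6.770×10⁻⁸) = 8.274×10⁶ m²/s².
v = 2877 m/s = 2.877 km/s.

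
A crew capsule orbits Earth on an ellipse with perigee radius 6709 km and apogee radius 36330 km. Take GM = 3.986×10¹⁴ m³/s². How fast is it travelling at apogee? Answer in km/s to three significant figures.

Semi-major axis a = (r_p + r_a)/2 = 21520 km = 2.152×10⁷ m.
Vis-viva: v² = μ(2/r − 1/a) = 3.986×10¹⁴ × (5.505×10⁻⁸ − 4.647×10⁻⁸) = 3.421×10⁶ m²/s².
v = 1849 m/s = 1.849 km/s.

v ≈ 1.85 km/s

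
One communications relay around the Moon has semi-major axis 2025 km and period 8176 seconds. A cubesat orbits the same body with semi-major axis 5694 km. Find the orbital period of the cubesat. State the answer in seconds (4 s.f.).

T₂ ≈ 38550 seconds

Kepler's third law: T² ∝ a³, so T₂ = T₁ (a₂/a₁)^(3/2).
a₂/a₁ = 2.812, (a₂/a₁)^(3/2) = 4.715.
T₂ = 8176 × 4.715 = 38550 seconds.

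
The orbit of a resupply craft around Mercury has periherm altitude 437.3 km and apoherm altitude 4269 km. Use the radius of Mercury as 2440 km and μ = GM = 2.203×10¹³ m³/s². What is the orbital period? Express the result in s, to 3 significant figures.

T ≈ 14000 s

r_p = 2440 + 437.3 = 2877.3 km = 2.8773×10⁶ m.
r_a = 2440 + 4269 = 6709.0 km = 6.7090×10⁶ m.
Semi-major axis a = (r_p + r_a)/2 = (2877.3 + 6709.0)/2 = 4793.1 km = 4.793×10⁶ m.
By Kepler's third law T = 2π√(a³/μ) = 2π × 2.236×10³ = 1.405×10⁴ s.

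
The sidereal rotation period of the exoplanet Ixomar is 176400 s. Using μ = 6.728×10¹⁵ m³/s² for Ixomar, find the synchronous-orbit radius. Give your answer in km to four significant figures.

r_sync ≈ 1.744×10⁵ km

A synchronous orbit has period T, so by Kepler's third law a = (μT²/4π²)^(1/3).
μT²/4π² = 6.728×10¹⁵ × (1.764×10⁵)² / 39.48 = 5.303×10²⁴ m³.
a = 1.744×10⁸ m = 1.7438×10⁵ km.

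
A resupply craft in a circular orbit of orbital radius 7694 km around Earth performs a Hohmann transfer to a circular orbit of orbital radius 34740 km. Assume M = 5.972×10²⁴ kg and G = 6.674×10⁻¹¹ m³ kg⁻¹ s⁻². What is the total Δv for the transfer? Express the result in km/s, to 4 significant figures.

μ = GM = 6.674×10⁻¹¹ × 5.972×10²⁴ = 3.986×10¹⁴ m³/s².
r₁ = 7694 km = 7.694×10⁶ m.
r₂ = 34740 km = 3.474×10⁷ m.
Transfer ellipse a_t = (r₁ + r₂)/2 = 2.122×10⁷ m.
At r₁: circular v_c1 = √(μ/r₁) = 7197 m/s; transfer-perigee v_p = √[μ(2/r₁ − 1/a_t)] = 9210 m/s.
Δv₁ = v_p − v_c1 = 2012 m/s.
At r₂: circular v_c2 = √(μ/r₂) = 3387 m/s; transfer-apogee v_a = √[μ(2/r₂ − 1/a_t)] = 2040 m/s.
Δv₂ = v_c2 − v_a = 1347 m/s.
Total Δv = Δv₁ + Δv₂ = 3360 m/s = 3.360 km/s.

Δv_total ≈ 3.360 km/s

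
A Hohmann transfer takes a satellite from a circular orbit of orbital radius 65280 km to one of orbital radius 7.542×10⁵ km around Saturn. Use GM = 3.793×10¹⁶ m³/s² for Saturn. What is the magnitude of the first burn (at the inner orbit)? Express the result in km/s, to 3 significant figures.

Δv ≈ 8.60 km/s

r₁ = 65280 km = 6.528×10⁷ m.
r₂ = 7.542×10⁵ km = 7.542×10⁸ m.
Transfer ellipse a_t = (r₁ + r₂)/2 = 4.097×10⁸ m.
At r₁: circular v_c1 = √(μ/r₁) = 24100 m/s; transfer-perikrone v_p = √[μ(2/r₁ − 1/a_t)] = 32700 m/s.
Δv₁ = v_p − v_c1 = 8599 m/s.
= 8.599 km/s.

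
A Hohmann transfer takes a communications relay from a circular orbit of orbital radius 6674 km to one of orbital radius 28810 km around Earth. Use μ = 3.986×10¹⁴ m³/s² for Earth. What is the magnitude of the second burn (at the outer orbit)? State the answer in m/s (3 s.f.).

r₁ = 6674 km = 6.674×10⁶ m.
r₂ = 28810 km = 2.881×10⁷ m.
Transfer ellipse a_t = (r₁ + r₂)/2 = 1.774×10⁷ m.
At r₁: circular v_c1 = √(μ/r₁) = 7728 m/s; transfer-perigee v_p = √[μ(2/r₁ − 1/a_t)] = 9848 m/s.
At r₂: circular v_c2 = √(μ/r₂) = 3720 m/s; transfer-apogee v_a = √[μ(2/r₂ − 1/a_t)] = 2281 m/s.
Δv₂ = v_c2 − v_a = 1438 m/s.

Δv ≈ 1440 m/s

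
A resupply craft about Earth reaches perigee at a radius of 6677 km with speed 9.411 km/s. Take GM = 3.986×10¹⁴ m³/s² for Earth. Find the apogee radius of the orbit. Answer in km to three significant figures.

r_p = 6.677×10⁶ m.
Specific energy ε = v²/2 − μ/r = -1.541×10⁷ J/kg, so a = −μ/(2ε) = 1.293×10⁷ m.
The apsides satisfy r_p + r_a = 2a, so the apogee radius is 2a − r_p = 1.918×10⁷ m = 19183 km.

apogee radius ≈ 19200 km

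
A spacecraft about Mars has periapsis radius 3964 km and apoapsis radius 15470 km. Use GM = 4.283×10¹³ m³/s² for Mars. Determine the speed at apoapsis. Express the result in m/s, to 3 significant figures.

Semi-major axis a = (r_p + r_a)/2 = 9717.0 km = 9.717×10⁶ m.
Vis-viva: v² = μ(2/r − 1/a) = 4.283×10¹³ × (1.293×10⁻⁷ − 1.029×10⁻⁷) = 1.129×10⁶ m²/s².
v = 1063 m/s.

v ≈ 1060 m/s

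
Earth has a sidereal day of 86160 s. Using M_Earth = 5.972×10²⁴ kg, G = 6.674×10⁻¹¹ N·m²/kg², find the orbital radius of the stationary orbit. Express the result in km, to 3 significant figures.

μ = GM = 6.674×10⁻¹¹ × 5.972×10²⁴ = 3.986×10¹⁴ m³/s².
A synchronous orbit has period T, so by Kepler's third law a = (μT²/4π²)^(1/3).
μT²/4π² = 3.986×10¹⁴ × (8.616×10⁴)² / 39.48 = 7.495×10²² m³.
a = 4.216×10⁷ m = 42162 km.

r_sync ≈ 42200 km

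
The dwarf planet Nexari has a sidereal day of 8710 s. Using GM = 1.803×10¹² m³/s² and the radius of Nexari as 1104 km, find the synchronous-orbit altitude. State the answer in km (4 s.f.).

h_sync ≈ 409.2 km

A synchronous orbit has period T, so by Kepler's third law a = (μT²/4π²)^(1/3).
μT²/4π² = 1.803×10¹² × (8.710×10³)² / 39.48 = 3.465×10¹⁸ m³.
a = 1.513×10⁶ m = 1513.2 km.
Altitude h = a − R = 1513.2 − 1104 = 409.18 km.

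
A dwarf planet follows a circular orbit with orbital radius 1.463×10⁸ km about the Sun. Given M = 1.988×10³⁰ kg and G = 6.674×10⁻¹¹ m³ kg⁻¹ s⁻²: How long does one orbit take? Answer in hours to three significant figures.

T ≈ 8480 hours

μ = GM = 6.674×10⁻¹¹ × 1.988×10³⁰ = 1.327×10²⁰ m³/s².
r = 1.463×10⁸ km = 1.463×10¹¹ m.
Kepler's third law: T = 2π√(r³/μ) = 2π√((1.463×10¹¹)³ / 1.327×10²⁰).
r³/μ = 2.360×10¹³ s², so T = 2π × 4.858×10⁶ = 3.052×10⁷ s.
Converting: 3.052×10⁷ s ÷ 3600 = 8479 hours.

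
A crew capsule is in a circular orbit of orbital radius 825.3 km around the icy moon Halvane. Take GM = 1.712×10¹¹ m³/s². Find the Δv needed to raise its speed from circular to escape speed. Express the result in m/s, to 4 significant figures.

Δv ≈ 188.7 m/s

r = 825.3 km = 8.253×10⁵ m.
Circular speed v_c = √(μ/r) = 455.5 m/s.
Escape speed v_esc = √(2μ/r) = √2 × v_c = 644.1 m/s.
Δv = v_esc − v_c = 188.7 m/s.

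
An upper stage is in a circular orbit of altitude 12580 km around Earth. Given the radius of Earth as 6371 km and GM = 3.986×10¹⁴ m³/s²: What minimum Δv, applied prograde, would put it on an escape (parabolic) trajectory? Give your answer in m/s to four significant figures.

Δv ≈ 1900 m/s

r = 6371 + 12580 = 18951 km = 1.8951×10⁷ m.
Circular speed v_c = √(μ/r) = 4586 m/s.
Escape speed v_esc = √(2μ/r) = √2 × v_c = 6486 m/s.
Δv = v_esc − v_c = 1900 m/s.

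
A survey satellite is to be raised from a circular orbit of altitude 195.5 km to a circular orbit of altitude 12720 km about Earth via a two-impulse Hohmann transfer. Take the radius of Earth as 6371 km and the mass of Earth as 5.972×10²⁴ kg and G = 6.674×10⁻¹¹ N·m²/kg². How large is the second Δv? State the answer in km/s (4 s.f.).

Δv ≈ 1.300 km/s

μ = GM = 6.674×10⁻¹¹ × 5.972×10²⁴ = 3.986×10¹⁴ m³/s².
r₁ = 6371 + 195.5 = 6566.5 km = 6.5665×10⁶ m.
r₂ = 6371 + 12720 = 19091 km = 1.9091×10⁷ m.
Transfer ellipse a_t = (r₁ + r₂)/2 = 1.283×10⁷ m.
At r₁: circular v_c1 = √(μ/r₁) = 7791 m/s; transfer-perigee v_p = √[μ(2/r₁ − 1/a_t)] = 9504 m/s.
At r₂: circular v_c2 = √(μ/r₂) = 4569 m/s; transfer-apogee v_a = √[μ(2/r₂ − 1/a_t)] = 3269 m/s.
Δv₂ = v_c2 − v_a = 1300 m/s.
= 1.300 km/s.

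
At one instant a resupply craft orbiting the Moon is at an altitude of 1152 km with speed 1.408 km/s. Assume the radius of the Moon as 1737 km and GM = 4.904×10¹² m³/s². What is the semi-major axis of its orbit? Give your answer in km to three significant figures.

r = 1737 + 1152 = 2889.0 km = 2.889×10⁶ m.
Vis-viva rearranged: 1/a = 2/r − v²/μ = 6.923×10⁻⁷ − 4.043×10⁻⁷ = 2.880×10⁻⁷ m⁻¹.
a = 3.472×10⁶ m = 3471.9 km.

a ≈ 3470 km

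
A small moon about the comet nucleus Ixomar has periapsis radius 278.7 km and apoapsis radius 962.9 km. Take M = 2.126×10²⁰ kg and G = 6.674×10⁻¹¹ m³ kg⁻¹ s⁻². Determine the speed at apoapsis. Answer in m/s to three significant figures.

μ = GM = 6.674×10⁻¹¹ × 2.126×10²⁰ = 1.419×10¹⁰ m³/s².
Semi-major axis a = (r_p + r_a)/2 = 620.80 km = 6.208×10⁵ m.
Vis-viva: v² = μ(2/r − 1/a) = 1.419×10¹⁰ × (2.077×10⁻⁶ − 1.611×10⁻⁶) = 6.615×10³ m²/s².
v = 81.33 m/s.

v ≈ 81.3 m/s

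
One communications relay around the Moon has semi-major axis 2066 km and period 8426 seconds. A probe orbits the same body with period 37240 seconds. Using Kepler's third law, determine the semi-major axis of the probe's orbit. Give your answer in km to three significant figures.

a₂ ≈ 5560 km

Kepler's third law: a³ ∝ T², so a₂ = a₁ (T₂/T₁)^(2/3).
T₂/T₁ = 4.420, (T₂/T₁)^(2/3) = 2.693.
a₂ = 2066 × 2.693 = 5564 km.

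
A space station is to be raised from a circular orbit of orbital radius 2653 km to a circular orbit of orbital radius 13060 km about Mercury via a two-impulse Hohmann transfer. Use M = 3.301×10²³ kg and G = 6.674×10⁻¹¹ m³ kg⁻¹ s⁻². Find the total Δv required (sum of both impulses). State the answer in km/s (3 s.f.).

μ = GM = 6.674×10⁻¹¹ × 3.301×10²³ = 2.203×10¹³ m³/s².
r₁ = 2653 km = 2.653×10⁶ m.
r₂ = 13060 km = 1.306×10⁷ m.
Transfer ellipse a_t = (r₁ + r₂)/2 = 7.856×10⁶ m.
At r₁: circular v_c1 = √(μ/r₁) = 2882 m/s; transfer-periherm v_p = √[μ(2/r₁ − 1/a_t)] = 3715 m/s.
Δv₁ = v_p − v_c1 = 833.7 m/s.
At r₂: circular v_c2 = √(μ/r₂) = 1299 m/s; transfer-apoherm v_a = √[μ(2/r₂ − 1/a_t)] = 754.7 m/s.
Δv₂ = v_c2 − v_a = 544.1 m/s.
Total Δv = Δv₁ + Δv₂ = 1378 m/s = 1.378 km/s.

Δv_total ≈ 1.38 km/s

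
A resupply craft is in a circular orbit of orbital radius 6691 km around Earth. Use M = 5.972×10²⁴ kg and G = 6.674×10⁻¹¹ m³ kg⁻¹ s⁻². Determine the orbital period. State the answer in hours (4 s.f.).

μ = GM = 6.674×10⁻¹¹ × 5.972×10²⁴ = 3.986×10¹⁴ m³/s².
r = 6691 km = 6.691×10⁶ m.
Kepler's third law: T = 2π√(r³/μ) = 2π√((6.691×10⁶)³ / 3.986×10¹⁴).
r³/μ = 7.516×10⁵ s², so T = 2π × 8.669×10² = 5.447×10³ s.
Converting: 5.447×10³ s ÷ 3600 = 1.513 hours.

T ≈ 1.513 hours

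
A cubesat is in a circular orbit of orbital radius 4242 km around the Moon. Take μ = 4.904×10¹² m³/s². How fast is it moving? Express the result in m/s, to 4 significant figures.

v ≈ 1075 m/s

r = 4242 km = 4.242×10⁶ m.
For a circular orbit v = √(μ/r) = √(4.904×10¹² / 4.242×10⁶) = √(1.156×10⁶) = 1075 m/s.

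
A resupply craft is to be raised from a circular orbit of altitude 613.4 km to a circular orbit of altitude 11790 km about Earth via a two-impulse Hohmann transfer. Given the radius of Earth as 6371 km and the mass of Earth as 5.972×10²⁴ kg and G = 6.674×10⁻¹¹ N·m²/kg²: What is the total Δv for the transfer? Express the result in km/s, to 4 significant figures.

Δv_total ≈ 2.718 km/s

μ = GM = 6.674×10⁻¹¹ × 5.972×10²⁴ = 3.986×10¹⁴ m³/s².
r₁ = 6371 + 613.4 = 6984.4 km = 6.9844×10⁶ m.
r₂ = 6371 + 11790 = 18161 km = 1.8161×10⁷ m.
Transfer ellipse a_t = (r₁ + r₂)/2 = 1.257×10⁷ m.
At r₁: circular v_c1 = √(μ/r₁) = 7554 m/s; transfer-perigee v_p = √[μ(2/r₁ − 1/a_t)] = 9079 m/s.
Δv₁ = v_p − v_c1 = 1525 m/s.
At r₂: circular v_c2 = √(μ/r₂) = 4685 m/s; transfer-apogee v_a = √[μ(2/r₂ − 1/a_t)] = 3492 m/s.
Δv₂ = v_c2 − v_a = 1193 m/s.
Total Δv = Δv₁ + Δv₂ = 2718 m/s = 2.718 km/s.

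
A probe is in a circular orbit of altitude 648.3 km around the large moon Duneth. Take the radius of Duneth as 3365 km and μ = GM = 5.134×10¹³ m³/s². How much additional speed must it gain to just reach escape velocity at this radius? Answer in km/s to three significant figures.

r = 3365 + 648.3 = 4013.3 km = 4.0133×10⁶ m.
Circular speed v_c = √(μ/r) = 3577 m/s.
Escape speed v_esc = √(2μ/r) = √2 × v_c = 5058 m/s.
Δv = v_esc − v_c = 1481 m/s = 1.481 km/s.

Δv ≈ 1.48 km/s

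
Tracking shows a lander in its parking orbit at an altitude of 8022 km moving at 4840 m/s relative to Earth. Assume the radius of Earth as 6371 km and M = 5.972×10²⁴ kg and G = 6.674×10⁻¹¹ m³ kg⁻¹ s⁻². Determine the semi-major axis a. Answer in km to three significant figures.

a ≈ 12500 km

μ = GM = 6.674×10⁻¹¹ × 5.972×10²⁴ = 3.986×10¹⁴ m³/s².
r = 6371 + 8022 = 14393 km = 1.439×10⁷ m.
Vis-viva rearranged: 1/a = 2/r − v²/μ = 1.390×10⁻⁷ − 5.877×10⁻⁸ = 8.018×10⁻⁸ m⁻¹.
a = 1.247×10⁷ m = 12472 km.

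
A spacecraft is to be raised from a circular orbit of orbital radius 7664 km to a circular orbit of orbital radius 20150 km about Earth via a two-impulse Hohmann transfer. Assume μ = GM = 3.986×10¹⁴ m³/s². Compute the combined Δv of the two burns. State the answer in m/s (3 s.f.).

Δv_total ≈ 2620 m/s

r₁ = 7664 km = 7.664×10⁶ m.
r₂ = 20150 km = 2.015×10⁷ m.
Transfer ellipse a_t = (r₁ + r₂)/2 = 1.391×10⁷ m.
At r₁: circular v_c1 = √(μ/r₁) = 7212 m/s; transfer-perigee v_p = √[μ(2/r₁ − 1/a_t)] = 8681 m/s.
Δv₁ = v_p − v_c1 = 1469 m/s.
At r₂: circular v_c2 = √(μ/r₂) = 4448 m/s; transfer-apogee v_a = √[μ(2/r₂ − 1/a_t)] = 3302 m/s.
Δv₂ = v_c2 − v_a = 1146 m/s.
Total Δv = Δv₁ + Δv₂ = 2615 m/s.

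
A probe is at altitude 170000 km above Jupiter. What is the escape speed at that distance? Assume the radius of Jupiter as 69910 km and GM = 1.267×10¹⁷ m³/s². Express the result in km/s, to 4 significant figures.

r = 69910 + 170000 = 239910 km = 2.3991×10⁸ m.
Escape speed v_esc = √(2μ/r) = √(2 × 1.267×10¹⁷ / 2.399×10⁸) = √(1.056×10⁹) = 32500 m/s.
= 32.50 km/s.

v_esc ≈ 32.50 km/s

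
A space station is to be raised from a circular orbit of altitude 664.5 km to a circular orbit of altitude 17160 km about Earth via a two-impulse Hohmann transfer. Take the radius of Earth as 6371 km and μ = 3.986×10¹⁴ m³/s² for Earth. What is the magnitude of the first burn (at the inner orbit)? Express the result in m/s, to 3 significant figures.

r₁ = 6371 + 664.5 = 7035.5 km = 7.0355×10⁶ m.
r₂ = 6371 + 17160 = 23531 km = 2.3531×10⁷ m.
Transfer ellipse a_t = (r₁ + r₂)/2 = 1.528×10⁷ m.
At r₁: circular v_c1 = √(μ/r₁) = 7527 m/s; transfer-perigee v_p = √[μ(2/r₁ − 1/a_t)] = 9340 m/s.
Δv₁ = v_p − v_c1 = 1813 m/s.

Δv ≈ 1810 m/s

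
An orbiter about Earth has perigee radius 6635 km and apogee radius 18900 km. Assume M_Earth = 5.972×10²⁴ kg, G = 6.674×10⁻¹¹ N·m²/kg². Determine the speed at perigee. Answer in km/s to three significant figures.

μ = GM = 6.674×10⁻¹¹ × 5.972×10²⁴ = 3.986×10¹⁴ m³/s².
Semi-major axis a = (r_p + r_a)/2 = 12768 km = 1.277×10⁷ m.
Vis-viva: v² = μ(2/r − 1/a) = 3.986×10¹⁴ × (3.014×10⁻⁷ − 7.832×10⁻⁸) = 8.892×10⁷ m²/s².
v = 9430 m/s = 9.430 km/s.

v ≈ 9.43 km/s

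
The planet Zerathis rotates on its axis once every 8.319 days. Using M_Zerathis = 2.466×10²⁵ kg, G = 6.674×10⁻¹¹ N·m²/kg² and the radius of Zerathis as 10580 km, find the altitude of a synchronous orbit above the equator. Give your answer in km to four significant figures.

μ = GM = 6.674×10⁻¹¹ × 2.466×10²⁵ = 1.646×10¹⁵ m³/s².
T = 8.319 days = 7.188×10⁵ s.
A synchronous orbit has period T, so by Kepler's third law a = (μT²/4π²)^(1/3).
μT²/4π² = 1.646×10¹⁵ × (7.188×10⁵)² / 39.48 = 2.154×10²⁵ m³.
a = 2.782×10⁸ m = 2.7823×10⁵ km.
Altitude h = a − R = 2.7823×10⁵ − 10580 = 2.6765×10⁵ km.

h_sync ≈ 2.676×10⁵ km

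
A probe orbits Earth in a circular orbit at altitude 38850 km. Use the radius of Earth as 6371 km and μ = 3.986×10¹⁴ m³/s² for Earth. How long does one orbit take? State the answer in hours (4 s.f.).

T ≈ 26.58 hours

r = 6371 + 38850 = 45221 km = 4.5221×10⁷ m.
Kepler's third law: T = 2π√(r³/μ) = 2π√((4.522×10⁷)³ / 3.986×10¹⁴).
r³/μ = 2.320×10⁸ s², so T = 2π × 1.523×10⁴ = 9.570×10⁴ s.
Converting: 9.570×10⁴ s ÷ 3600 = 26.58 hours.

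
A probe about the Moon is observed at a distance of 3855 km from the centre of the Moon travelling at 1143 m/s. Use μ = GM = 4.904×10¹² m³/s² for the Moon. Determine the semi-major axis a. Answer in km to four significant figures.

a ≈ 3962 km

r = 3.855×10⁶ m.
Specific orbital energy ε = v²/2 − μ/r = (1143)²/2 − 4.904×10¹²/3.855×10⁶ = -6.189×10⁵ J/kg.
Since ε = −μ/(2a), a = −μ/(2ε) = 3.962×10⁶ m = 3961.9 km.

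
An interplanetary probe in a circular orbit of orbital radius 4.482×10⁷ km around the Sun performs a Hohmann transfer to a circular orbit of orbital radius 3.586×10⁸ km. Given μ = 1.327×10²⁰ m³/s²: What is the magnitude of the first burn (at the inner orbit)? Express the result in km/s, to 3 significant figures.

Δv ≈ 18.1 km/s

r₁ = 4.482×10⁷ km = 4.482×10¹⁰ m.
r₂ = 3.586×10⁸ km = 3.586×10¹¹ m.
Transfer ellipse a_t = (r₁ + r₂)/2 = 2.017×10¹¹ m.
At r₁: circular v_c1 = √(μ/r₁) = 54410 m/s; transfer-perihelion v_p = √[μ(2/r₁ − 1/a_t)] = 72550 m/s.
Δv₁ = v_p − v_c1 = 18140 m/s.
= 18.14 km/s.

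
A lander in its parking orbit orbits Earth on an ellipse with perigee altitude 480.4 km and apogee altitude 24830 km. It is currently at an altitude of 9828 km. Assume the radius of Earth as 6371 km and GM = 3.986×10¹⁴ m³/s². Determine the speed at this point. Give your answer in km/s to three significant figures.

v ≈ 5.32 km/s

r_p = 6371 + 480.4 = 6851.4 km = 6.8514×10⁶ m.
r_a = 6371 + 24830 = 31201 km = 3.1201×10⁷ m.
r = 6371 + 9828 = 16199 km = 1.620×10⁷ m.
Semi-major axis a = (r_p + r_a)/2 = 19026 km = 1.903×10⁷ m.
Vis-viva: v² = μ(2/r − 1/a) = 3.986×10¹⁴ × (1.235×10⁻⁷ − 5.256×10⁻⁸) = 2.826×10⁷ m²/s².
v = 5316 m/s = 5.316 km/s.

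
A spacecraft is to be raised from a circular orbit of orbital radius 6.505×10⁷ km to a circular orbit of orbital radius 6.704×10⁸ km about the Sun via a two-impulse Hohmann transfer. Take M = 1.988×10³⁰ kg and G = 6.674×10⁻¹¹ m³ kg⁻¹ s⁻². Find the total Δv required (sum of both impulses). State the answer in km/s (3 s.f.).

Δv_total ≈ 24.0 km/s

μ = GM = 6.674×10⁻¹¹ × 1.988×10³⁰ = 1.327×10²⁰ m³/s².
r₁ = 6.505×10⁷ km = 6.505×10¹⁰ m.
r₂ = 6.704×10⁸ km = 6.704×10¹¹ m.
Transfer ellipse a_t = (r₁ + r₂)/2 = 3.677×10¹¹ m.
At r₁: circular v_c1 = √(μ/r₁) = 45160 m/s; transfer-perihelion v_p = √[μ(2/r₁ − 1/a_t)] = 60980 m/s.
Δv₁ = v_p − v_c1 = 15820 m/s.
At r₂: circular v_c2 = √(μ/r₂) = 14070 m/s; transfer-aphelion v_a = √[μ(2/r₂ − 1/a_t)] = 5917 m/s.
Δv₂ = v_c2 − v_a = 8151 m/s.
Total Δv = Δv₁ + Δv₂ = 23970 m/s = 23.97 km/s.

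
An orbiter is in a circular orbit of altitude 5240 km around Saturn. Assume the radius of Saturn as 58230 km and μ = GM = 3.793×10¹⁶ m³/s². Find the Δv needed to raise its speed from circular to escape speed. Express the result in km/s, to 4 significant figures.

Δv ≈ 10.13 km/s

r = 58230 + 5240 = 63470 km = 6.3470×10⁷ m.
Circular speed v_c = √(μ/r) = 24450 m/s.
Escape speed v_esc = √(2μ/r) = √2 × v_c = 34570 m/s.
Δv = v_esc − v_c = 10130 m/s = 10.13 km/s.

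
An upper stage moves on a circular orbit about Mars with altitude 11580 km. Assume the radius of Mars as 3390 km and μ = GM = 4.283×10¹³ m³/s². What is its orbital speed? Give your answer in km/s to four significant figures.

r = 3390 + 11580 = 14970 km = 1.4970×10⁷ m.
For a circular orbit v = √(μ/r) = √(4.283×10¹³ / 1.497×10⁷) = √(2.861×10⁶) = 1691 m/s.
That is 1.691 km/s.

v ≈ 1.691 km/s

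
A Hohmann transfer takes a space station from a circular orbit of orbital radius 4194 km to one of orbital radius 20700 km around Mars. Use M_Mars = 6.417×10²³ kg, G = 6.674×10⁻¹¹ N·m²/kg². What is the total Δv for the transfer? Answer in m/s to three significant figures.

μ = GM = 6.674×10⁻¹¹ × 6.417×10²³ = 4.283×10¹³ m³/s².
r₁ = 4194 km = 4.194×10⁶ m.
r₂ = 20700 km = 2.070×10⁷ m.
Transfer ellipse a_t = (r₁ + r₂)/2 = 1.245×10⁷ m.
At r₁: circular v_c1 = √(μ/r₁) = 3196 m/s; transfer-periapsis v_p = √[μ(2/r₁ − 1/a_t)] = 4121 m/s.
Δv₁ = v_p − v_c1 = 925.4 m/s.
At r₂: circular v_c2 = √(μ/r₂) = 1438 m/s; transfer-apoapsis v_a = √[μ(2/r₂ − 1/a_t)] = 834.9 m/s.
Δv₂ = v_c2 − v_a = 603.4 m/s.
Total Δv = Δv₁ + Δv₂ = 1529 m/s.

Δv_total ≈ 1530 m/s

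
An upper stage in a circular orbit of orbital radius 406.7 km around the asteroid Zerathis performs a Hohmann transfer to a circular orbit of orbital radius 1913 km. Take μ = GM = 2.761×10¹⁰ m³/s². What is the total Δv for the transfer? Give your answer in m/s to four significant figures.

r₁ = 406.7 km = 4.067×10⁵ m.
r₂ = 1913 km = 1.913×10⁶ m.
Transfer ellipse a_t = (r₁ + r₂)/2 = 1.160×10⁶ m.
At r₁: circular v_c1 = √(μ/r₁) = 260.6 m/s; transfer-periapsis v_p = √[μ(2/r₁ − 1/a_t)] = 334.6 m/s.
Δv₁ = v_p − v_c1 = 74.07 m/s.
At r₂: circular v_c2 = √(μ/r₂) = 120.1 m/s; transfer-apoapsis v_a = √[μ(2/r₂ − 1/a_t)] = 71.14 m/s.
Δv₂ = v_c2 − v_a = 49.00 m/s.
Total Δv = Δv₁ + Δv₂ = 123.1 m/s.

Δv_total ≈ 123.1 m/s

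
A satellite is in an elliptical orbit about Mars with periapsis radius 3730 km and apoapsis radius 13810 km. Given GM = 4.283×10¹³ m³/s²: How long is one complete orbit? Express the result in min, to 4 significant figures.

T ≈ 415.6 min

Semi-major axis a = (r_p + r_a)/2 = (3730.0 + 13810)/2 = 8770.0 km = 8.770×10⁶ m.
By Kepler's third law T = 2π√(a³/μ) = 2π × 3.968×10³ = 2.493×10⁴ s.
= 415.6 min.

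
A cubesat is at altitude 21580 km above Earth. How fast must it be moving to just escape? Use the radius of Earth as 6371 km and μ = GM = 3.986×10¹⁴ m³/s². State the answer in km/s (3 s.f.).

r = 6371 + 21580 = 27951 km = 2.7951×10⁷ m.
Escape speed v_esc = √(2μ/r) = √(2 × 3.986×10¹⁴ / 2.795×10⁷) = √(2.852×10⁷) = 5341 m/s.
= 5.341 km/s.

v_esc ≈ 5.34 km/s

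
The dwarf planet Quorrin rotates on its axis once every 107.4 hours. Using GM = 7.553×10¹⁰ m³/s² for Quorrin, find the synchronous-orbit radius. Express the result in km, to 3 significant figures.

r_sync ≈ 6590 km

T = 107.4 hours = 3.866×10⁵ s.
A synchronous orbit has period T, so by Kepler's third law a = (μT²/4π²)^(1/3).
μT²/4π² = 7.553×10¹⁰ × (3.866×10⁵)² / 39.48 = 2.860×10²⁰ m³.
a = 6.589×10⁶ m = 6588.6 km.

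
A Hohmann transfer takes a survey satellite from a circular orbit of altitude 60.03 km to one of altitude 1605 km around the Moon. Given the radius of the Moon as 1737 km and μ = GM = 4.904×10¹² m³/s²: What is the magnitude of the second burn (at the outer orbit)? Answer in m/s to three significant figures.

Δv ≈ 198 m/s

r₁ = 1737 + 60.03 = 1797.0 km = 1.7970×10⁶ m.
r₂ = 1737 + 1605 = 3342.0 km = 3.3420×10⁶ m.
Transfer ellipse a_t = (r₁ + r₂)/2 = 2.570×10⁶ m.
At r₁: circular v_c1 = √(μ/r₁) = 1652 m/s; transfer-perilune v_p = √[μ(2/r₁ − 1/a_t)] = 1884 m/s.
At r₂: circular v_c2 = √(μ/r₂) = 1211 m/s; transfer-apolune v_a = √[μ(2/r₂ − 1/a_t)] = 1013 m/s.
Δv₂ = v_c2 − v_a = 198.3 m/s.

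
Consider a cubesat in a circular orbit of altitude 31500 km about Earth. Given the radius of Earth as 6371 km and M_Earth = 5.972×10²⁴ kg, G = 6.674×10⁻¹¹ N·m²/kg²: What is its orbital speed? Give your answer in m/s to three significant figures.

μ = GM = 6.674×10⁻¹¹ × 5.972×10²⁴ = 3.986×10¹⁴ m³/s².
r = 6371 + 31500 = 37871 km = 3.7871×10⁷ m.
For a circular orbit v = √(μ/r) = √(3.986×10¹⁴ / 3.787×10⁷) = √(1.052×10⁷) = 3244 m/s.

v ≈ 3240 m/s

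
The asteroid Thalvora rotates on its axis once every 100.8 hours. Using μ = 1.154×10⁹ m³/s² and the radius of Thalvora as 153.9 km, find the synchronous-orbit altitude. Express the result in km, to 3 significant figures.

T = 100.8 hours = 3.629×10⁵ s.
A synchronous orbit has period T, so by Kepler's third law a = (μT²/4π²)^(1/3).
μT²/4π² = 1.154×10⁹ × (3.629×10⁵)² / 39.48 = 3.849×10¹⁸ m³.
a = 1.567×10⁶ m = 1567.2 km.
Altitude h = a − R = 1567.2 − 153.9 = 1413.3 km.

h_sync ≈ 1410 km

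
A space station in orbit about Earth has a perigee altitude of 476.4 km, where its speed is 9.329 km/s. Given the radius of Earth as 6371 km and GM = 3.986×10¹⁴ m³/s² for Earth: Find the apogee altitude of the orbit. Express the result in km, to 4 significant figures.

r_p = 6371 + 476.4 = 6847.4 km = 6.847×10⁶ m.
Specific energy ε = v²/2 − μ/r = -1.470×10⁷ J/kg, so a = −μ/(2ε) = 1.356×10⁷ m.
The apsides satisfy r_p + r_a = 2a, so the apogee radius is 2a − r_p = 2.027×10⁷ m = 20274 km.
Apogee altitude = 20274 − 6371 = 13903 km.

apogee altitude ≈ 13900 km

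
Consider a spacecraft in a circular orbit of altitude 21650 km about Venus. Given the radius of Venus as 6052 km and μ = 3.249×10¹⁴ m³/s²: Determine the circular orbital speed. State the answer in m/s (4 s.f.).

r = 6052 + 21650 = 27702 km = 2.7702×10⁷ m.
For a circular orbit v = √(μ/r) = √(3.249×10¹⁴ / 2.770×10⁷) = √(1.173×10⁷) = 3425 m/s.

v ≈ 3425 m/s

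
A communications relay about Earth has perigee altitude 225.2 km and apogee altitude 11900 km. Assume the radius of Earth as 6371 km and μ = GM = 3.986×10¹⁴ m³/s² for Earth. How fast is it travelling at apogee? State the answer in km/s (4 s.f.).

r_p = 6371 + 225.2 = 6596.2 km = 6.5962×10⁶ m.
r_a = 6371 + 11900 = 18271 km = 1.8271×10⁷ m.
Semi-major axis a = (r_p + r_a)/2 = 12434 km = 1.243×10⁷ m.
Vis-viva: v² = μ(2/r − 1/a) = 3.986×10¹⁴ × (1.095×10⁻⁷ − 8.043×10⁻⁸) = 1.157×10⁷ m²/s².
v = 3402 m/s = 3.402 km/s.

v ≈ 3.402 km/s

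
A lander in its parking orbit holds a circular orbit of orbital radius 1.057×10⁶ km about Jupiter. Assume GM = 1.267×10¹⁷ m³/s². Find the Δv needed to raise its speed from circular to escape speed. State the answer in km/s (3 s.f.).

r = 1.057×10⁶ km = 1.057×10⁹ m.
Circular speed v_c = √(μ/r) = 10950 m/s.
Escape speed v_esc = √(2μ/r) = √2 × v_c = 15480 m/s.
Δv = v_esc − v_c = 4535 m/s = 4.535 km/s.

Δv ≈ 4.53 km/s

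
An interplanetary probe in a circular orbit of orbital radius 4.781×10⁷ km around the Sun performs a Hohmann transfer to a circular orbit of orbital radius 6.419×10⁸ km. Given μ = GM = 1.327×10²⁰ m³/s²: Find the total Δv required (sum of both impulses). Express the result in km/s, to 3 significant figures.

r₁ = 4.781×10⁷ km = 4.781×10¹⁰ m.
r₂ = 6.419×10⁸ km = 6.419×10¹¹ m.
Transfer ellipse a_t = (r₁ + r₂)/2 = 3.449×10¹¹ m.
At r₁: circular v_c1 = √(μ/r₁) = 52680 m/s; transfer-perihelion v_p = √[μ(2/r₁ − 1/a_t)] = 71880 m/s.
Δv₁ = v_p − v_c1 = 19190 m/s.
At r₂: circular v_c2 = √(μ/r₂) = 14380 m/s; transfer-aphelion v_a = √[μ(2/r₂ − 1/a_t)] = 5354 m/s.
Δv₂ = v_c2 − v_a = 9025 m/s.
Total Δv = Δv₁ + Δv₂ = 28220 m/s = 28.22 km/s.

Δv_total ≈ 28.2 km/s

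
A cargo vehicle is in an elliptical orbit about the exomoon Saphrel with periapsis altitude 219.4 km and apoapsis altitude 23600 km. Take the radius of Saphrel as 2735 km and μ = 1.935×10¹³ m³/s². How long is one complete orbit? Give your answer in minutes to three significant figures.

r_p = 2735 + 219.4 = 2954.4 km = 2.9544×10⁶ m.
r_a = 2735 + 23600 = 26335 km = 2.6335×10⁷ m.
Semi-major axis a = (r_p + r_a)/2 = (2954.4 + 26335)/2 = 14645 km = 1.464×10⁷ m.
By Kepler's third law T = 2π√(a³/μ) = 2π × 1.274×10⁴ = 8.005×10⁴ s.
= 1334 minutes.

T ≈ 1330 minutes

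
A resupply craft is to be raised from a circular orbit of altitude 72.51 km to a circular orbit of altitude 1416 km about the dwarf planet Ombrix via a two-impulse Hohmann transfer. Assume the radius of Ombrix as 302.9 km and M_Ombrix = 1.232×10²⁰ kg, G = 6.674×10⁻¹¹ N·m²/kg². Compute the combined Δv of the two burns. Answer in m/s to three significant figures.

Δv_total ≈ 69.4 m/s

μ = GM = 6.674×10⁻¹¹ × 1.232×10²⁰ = 8.222×10⁹ m³/s².
r₁ = 302.9 + 72.51 = 375.41 km = 3.7541×10⁵ m.
r₂ = 302.9 + 1416 = 1718.9 km = 1.7189×10⁶ m.
Transfer ellipse a_t = (r₁ + r₂)/2 = 1.047×10⁶ m.
At r₁: circular v_c1 = √(μ/r₁) = 148.0 m/s; transfer-periapsis v_p = √[μ(2/r₁ − 1/a_t)] = 189.6 m/s.
Δv₁ = v_p − v_c1 = 41.62 m/s.
At r₂: circular v_c2 = √(μ/r₂) = 69.16 m/s; transfer-apoapsis v_a = √[μ(2/r₂ − 1/a_t)] = 41.41 m/s.
Δv₂ = v_c2 − v_a = 27.75 m/s.
Total Δv = Δv₁ + Δv₂ = 69.37 m/s.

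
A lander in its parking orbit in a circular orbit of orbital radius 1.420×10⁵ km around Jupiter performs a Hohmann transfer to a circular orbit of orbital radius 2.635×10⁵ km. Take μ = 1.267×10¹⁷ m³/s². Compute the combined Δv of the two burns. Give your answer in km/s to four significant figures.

r₁ = 1.420×10⁵ km = 1.420×10⁸ m.
r₂ = 2.635×10⁵ km = 2.635×10⁸ m.
Transfer ellipse a_t = (r₁ + r₂)/2 = 2.028×10⁸ m.
At r₁: circular v_c1 = √(μ/r₁) = 29870 m/s; transfer-perijove v_p = √[μ(2/r₁ − 1/a_t)] = 34050 m/s.
Δv₁ = v_p − v_c1 = 4182 m/s.
At r₂: circular v_c2 = √(μ/r₂) = 21930 m/s; transfer-apojove v_a = √[μ(2/r₂ − 1/a_t)] = 18350 m/s.
Δv₂ = v_c2 − v_a = 3577 m/s.
Total Δv = Δv₁ + Δv₂ = 7759 m/s = 7.759 km/s.

Δv_total ≈ 7.759 km/s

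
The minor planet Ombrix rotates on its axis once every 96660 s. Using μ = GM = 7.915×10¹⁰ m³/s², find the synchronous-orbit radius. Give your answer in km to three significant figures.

r_sync ≈ 2660 km

A synchronous orbit has period T, so by Kepler's third law a = (μT²/4π²)^(1/3).
μT²/4π² = 7.915×10¹⁰ × (9.666×10⁴)² / 39.48 = 1.873×10¹⁹ m³.
a = 2.656×10⁶ m = 2655.8 km.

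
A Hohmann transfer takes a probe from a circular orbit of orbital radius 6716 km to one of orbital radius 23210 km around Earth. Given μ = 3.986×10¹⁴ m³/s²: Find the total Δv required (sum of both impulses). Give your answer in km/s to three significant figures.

Δv_total ≈ 3.26 km/s

r₁ = 6716 km = 6.716×10⁶ m.
r₂ = 23210 km = 2.321×10⁷ m.
Transfer ellipse a_t = (r₁ + r₂)/2 = 1.496×10⁷ m.
At r₁: circular v_c1 = √(μ/r₁) = 7704 m/s; transfer-perigee v_p = √[μ(2/r₁ − 1/a_t)] = 9595 m/s.
Δv₁ = v_p − v_c1 = 1891 m/s.
At r₂: circular v_c2 = √(μ/r₂) = 4144 m/s; transfer-apogee v_a = √[μ(2/r₂ − 1/a_t)] = 2776 m/s.
Δv₂ = v_c2 − v_a = 1368 m/s.
Total Δv = Δv₁ + Δv₂ = 3259 m/s = 3.259 km/s.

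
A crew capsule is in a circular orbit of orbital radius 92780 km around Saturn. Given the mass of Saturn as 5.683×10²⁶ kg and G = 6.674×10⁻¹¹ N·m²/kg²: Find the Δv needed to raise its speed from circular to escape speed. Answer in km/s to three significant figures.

μ = GM = 6.674×10⁻¹¹ × 5.683×10²⁶ = 3.793×10¹⁶ m³/s².
r = 92780 km = 9.278×10⁷ m.
Circular speed v_c = √(μ/r) = 20220 m/s.
Escape speed v_esc = √(2μ/r) = √2 × v_c = 28590 m/s.
Δv = v_esc − v_c = 8375 m/s = 8.375 km/s.

Δv ≈ 8.37 km/s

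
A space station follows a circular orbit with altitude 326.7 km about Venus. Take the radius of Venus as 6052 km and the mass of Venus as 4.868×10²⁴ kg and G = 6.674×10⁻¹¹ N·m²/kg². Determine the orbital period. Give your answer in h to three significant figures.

μ = GM = 6.674×10⁻¹¹ × 4.868×10²⁴ = 3.249×10¹⁴ m³/s².
r = 6052 + 326.7 = 6378.7 km = 6.3787×10⁶ m.
Kepler's third law: T = 2π√(r³/μ) = 2π√((6.379×10⁶)³ / 3.249×10¹⁴).
r³/μ = 7.988×10⁵ s², so T = 2π × 8.938×10² = 5.616×10³ s.
Converting: 5.616×10³ s ÷ 3600 = 1.560 h.

T ≈ 1.56 h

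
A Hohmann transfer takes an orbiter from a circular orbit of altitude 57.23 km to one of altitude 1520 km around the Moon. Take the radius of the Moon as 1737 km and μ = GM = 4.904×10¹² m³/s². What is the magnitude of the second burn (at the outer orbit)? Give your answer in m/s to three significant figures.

Δv ≈ 193 m/s

r₁ = 1737 + 57.23 = 1794.2 km = 1.7942×10⁶ m.
r₂ = 1737 + 1520 = 3257.0 km = 3.2570×10⁶ m.
Transfer ellipse a_t = (r₁ + r₂)/2 = 2.526×10⁶ m.
At r₁: circular v_c1 = √(μ/r₁) = 1653 m/s; transfer-perilune v_p = √[μ(2/r₁ − 1/a_t)] = 1877 m/s.
At r₂: circular v_c2 = √(μ/r₂) = 1227 m/s; transfer-apolune v_a = √[μ(2/r₂ − 1/a_t)] = 1034 m/s.
Δv₂ = v_c2 − v_a = 192.8 m/s.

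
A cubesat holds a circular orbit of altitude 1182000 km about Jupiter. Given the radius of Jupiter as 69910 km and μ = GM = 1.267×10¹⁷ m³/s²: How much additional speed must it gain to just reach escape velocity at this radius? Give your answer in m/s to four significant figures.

Δv ≈ 4167 m/s

r = 69910 + 1182000 = 1251900 km = 1.2519×10⁹ m.
Circular speed v_c = √(μ/r) = 10060 m/s.
Escape speed v_esc = √(2μ/r) = √2 × v_c = 14230 m/s.
Δv = v_esc − v_c = 4167 m/s.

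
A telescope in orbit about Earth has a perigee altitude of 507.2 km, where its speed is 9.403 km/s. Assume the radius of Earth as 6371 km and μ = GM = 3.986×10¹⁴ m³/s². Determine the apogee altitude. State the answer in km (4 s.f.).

apogee altitude ≈ 15750 km

r_p = 6371 + 507.2 = 6878.2 km = 6.878×10⁶ m.
Specific energy ε = v²/2 − μ/r = -1.374×10⁷ J/kg, so a = −μ/(2ε) = 1.450×10⁷ m.
The apsides satisfy r_p + r_a = 2a, so the apogee radius is 2a − r_p = 2.213×10⁷ m = 22126 km.
Apogee altitude = 22126 − 6371 = 15755 km.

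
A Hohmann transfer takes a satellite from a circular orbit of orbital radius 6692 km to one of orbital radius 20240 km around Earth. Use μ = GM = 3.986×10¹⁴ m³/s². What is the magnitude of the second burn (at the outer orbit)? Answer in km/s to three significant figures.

Δv ≈ 1.31 km/s

r₁ = 6692 km = 6.692×10⁶ m.
r₂ = 20240 km = 2.024×10⁷ m.
Transfer ellipse a_t = (r₁ + r₂)/2 = 1.347×10⁷ m.
At r₁: circular v_c1 = √(μ/r₁) = 7718 m/s; transfer-perigee v_p = √[μ(2/r₁ − 1/a_t)] = 9462 m/s.
At r₂: circular v_c2 = √(μ/r₂) = 4438 m/s; transfer-apogee v_a = √[μ(2/r₂ − 1/a_t)] = 3128 m/s.
Δv₂ = v_c2 − v_a = 1309 m/s.
= 1.309 km/s.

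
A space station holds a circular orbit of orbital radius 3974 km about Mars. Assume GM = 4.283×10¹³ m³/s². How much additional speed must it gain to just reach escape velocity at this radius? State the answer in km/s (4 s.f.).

Δv ≈ 1.360 km/s

r = 3974 km = 3.974×10⁶ m.
Circular speed v_c = √(μ/r) = 3283 m/s.
Escape speed v_esc = √(2μ/r) = √2 × v_c = 4643 m/s.
Δv = v_esc − v_c = 1360 m/s = 1.360 km/s.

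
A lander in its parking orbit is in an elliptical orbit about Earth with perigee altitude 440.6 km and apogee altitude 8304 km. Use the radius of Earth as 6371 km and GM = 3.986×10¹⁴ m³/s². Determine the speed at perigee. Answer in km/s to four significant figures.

v ≈ 8.941 km/s

r_p = 6371 + 440.6 = 6811.6 km = 6.8116×10⁶ m.
r_a = 6371 + 8304 = 14675 km = 1.4675×10⁷ m.
Semi-major axis a = (r_p + r_a)/2 = 10743 km = 1.074×10⁷ m.
Vis-viva: v² = μ(2/r − 1/a) = 3.986×10¹⁴ × (2.936×10⁻⁷ − 9.308×10⁻⁸) = 7.993×10⁷ m²/s².
v = 8941 m/s = 8.941 km/s.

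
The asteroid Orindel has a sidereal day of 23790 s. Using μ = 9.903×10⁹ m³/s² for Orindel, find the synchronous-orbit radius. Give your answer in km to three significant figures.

A synchronous orbit has period T, so by Kepler's third law a = (μT²/4π²)^(1/3).
μT²/4π² = 9.903×10⁹ × (2.379×10⁴)² / 39.48 = 1.420×10¹⁷ m³.
a = 5.217×10⁵ m = 521.67 km.

r_sync ≈ 522 km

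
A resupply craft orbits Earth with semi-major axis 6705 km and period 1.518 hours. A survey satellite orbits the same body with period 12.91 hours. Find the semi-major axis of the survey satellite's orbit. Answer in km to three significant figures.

a₂ ≈ 27900 km

Kepler's third law: a³ ∝ T², so a₂ = a₁ (T₂/T₁)^(2/3).
T₂/T₁ = 8.505, (T₂/T₁)^(2/3) = 4.166.
a₂ = 6705 × 4.166 = 27940 km.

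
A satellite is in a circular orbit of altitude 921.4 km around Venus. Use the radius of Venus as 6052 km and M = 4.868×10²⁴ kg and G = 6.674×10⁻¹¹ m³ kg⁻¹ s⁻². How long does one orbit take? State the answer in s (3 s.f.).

T ≈ 6420 s

μ = GM = 6.674×10⁻¹¹ × 4.868×10²⁴ = 3.249×10¹⁴ m³/s².
r = 6052 + 921.4 = 6973.4 km = 6.9734×10⁶ m.
Kepler's third law: T = 2π√(r³/μ) = 2π√((6.973×10⁶)³ / 3.249×10¹⁴).
r³/μ = 1.044×10⁶ s², so T = 2π × 1.022×10³ = 6.419×10³ s.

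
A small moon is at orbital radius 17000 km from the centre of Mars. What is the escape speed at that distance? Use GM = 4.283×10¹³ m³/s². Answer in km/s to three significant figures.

v_esc ≈ 2.24 km/s

r = 17000 km = 1.700×10⁷ m.
Escape speed v_esc = √(2μ/r) = √(2 × 4.283×10¹³ / 1.700×10⁷) = √(5.039×10⁶) = 2245 m/s.
= 2.245 km/s.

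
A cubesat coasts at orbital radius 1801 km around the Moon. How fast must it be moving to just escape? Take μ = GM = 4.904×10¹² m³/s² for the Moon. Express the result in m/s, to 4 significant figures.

v_esc ≈ 2334 m/s

r = 1801 km = 1.801×10⁶ m.
Escape speed v_esc = √(2μ/r) = √(2 × 4.904×10¹² / 1.801×10⁶) = √(5.446×10⁶) = 2334 m/s.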